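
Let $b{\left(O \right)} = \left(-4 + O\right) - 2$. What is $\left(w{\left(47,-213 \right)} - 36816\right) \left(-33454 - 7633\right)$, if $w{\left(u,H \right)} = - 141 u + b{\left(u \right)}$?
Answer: $1783257974$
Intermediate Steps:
$b{\left(O \right)} = -6 + O$
$w{\left(u,H \right)} = -6 - 140 u$ ($w{\left(u,H \right)} = - 141 u + \left(-6 + u\right) = -6 - 140 u$)
$\left(w{\left(47,-213 \right)} - 36816\right) \left(-33454 - 7633\right) = \left(\left(-6 - 6580\right) - 36816\right) \left(-33454 - 7633\right) = \left(\left(-6 - 6580\right) - 36816\right) \left(-41087\right) = \left(-6586 - 36816\right) \left(-41087\right) = \left(-43402\right) \left(-41087\right) = 1783257974$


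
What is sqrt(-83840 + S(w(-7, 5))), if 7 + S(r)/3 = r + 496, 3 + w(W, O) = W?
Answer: I*sqrt(82403) ≈ 287.06*I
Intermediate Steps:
w(W, O) = -3 + W
S(r) = 1467 + 3*r (S(r) = -21 + 3*(r + 496) = -21 + 3*(496 + r) = -21 + (1488 + 3*r) = 1467 + 3*r)
sqrt(-83840 + S(w(-7, 5))) = sqrt(-83840 + (1467 + 3*(-3 - 7))) = sqrt(-83840 + (1467 + 3*(-10))) = sqrt(-83840 + (1467 - 30)) = sqrt(-83840 + 1437) = sqrt(-82403) = I*sqrt(82403)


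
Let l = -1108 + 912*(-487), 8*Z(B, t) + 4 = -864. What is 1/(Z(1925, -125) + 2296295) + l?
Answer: -2044763262994/4592373 ≈ -4.4525e+5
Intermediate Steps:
Z(B, t) = -217/2 (Z(B, t) = -½ + (⅛)*(-864) = -½ - 108 = -217/2)
l = -445252 (l = -1108 - 444144 = -445252)
1/(Z(1925, -125) + 2296295) + l = 1/(-217/2 + 2296295) - 445252 = 1/(4592373/2) - 445252 = 2/4592373 - 445252 = -2044763262994/4592373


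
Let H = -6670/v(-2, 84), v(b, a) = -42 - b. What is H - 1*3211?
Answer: -12177/4 ≈ -3044.3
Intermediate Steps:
H = 667/4 (H = -6670/(-42 - 1*(-2)) = -6670/(-42 + 2) = -6670/(-40) = -6670*(-1/40) = 667/4 ≈ 166.75)
H - 1*3211 = 667/4 - 1*3211 = 667/4 - 3211 = -12177/4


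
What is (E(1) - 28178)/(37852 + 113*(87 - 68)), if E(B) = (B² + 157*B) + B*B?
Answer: -28019/39999 ≈ -0.70049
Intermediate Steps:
E(B) = 2*B² + 157*B (E(B) = (B² + 157*B) + B² = 2*B² + 157*B)
(E(1) - 28178)/(37852 + 113*(87 - 68)) = (1*(157 + 2*1) - 28178)/(37852 + 113*(87 - 68)) = (1*(157 + 2) - 28178)/(37852 + 113*19) = (1*159 - 28178)/(37852 + 2147) = (159 - 28178)/39999 = -28019*1/39999 = -28019/39999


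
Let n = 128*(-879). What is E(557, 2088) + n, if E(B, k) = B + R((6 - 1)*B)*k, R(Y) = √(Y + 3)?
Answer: -111955 + 4176*√697 ≈ -1705.4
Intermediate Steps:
n = -112512
R(Y) = √(3 + Y)
E(B, k) = B + k*√(3 + 5*B) (E(B, k) = B + √(3 + (6 - 1)*B)*k = B + √(3 + 5*B)*k = B + k*√(3 + 5*B))
E(557, 2088) + n = (557 + 2088*√(3 + 5*557)) - 112512 = (557 + 2088*√(3 + 2785)) - 112512 = (557 + 2088*√2788) - 112512 = (557 + 2088*(2*√697)) - 112512 = (557 + 4176*√697) - 112512 = -111955 + 4176*√697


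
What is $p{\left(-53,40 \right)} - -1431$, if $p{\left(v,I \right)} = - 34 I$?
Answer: $71$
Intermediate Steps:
$p{\left(-53,40 \right)} - -1431 = \left(-34\right) 40 - -1431 = -1360 + 1431 = 71$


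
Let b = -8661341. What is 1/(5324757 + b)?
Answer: -1/3336584 ≈ -2.9971e-7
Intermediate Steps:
1/(5324757 + b) = 1/(5324757 - 8661341) = 1/(-3336584) = -1/3336584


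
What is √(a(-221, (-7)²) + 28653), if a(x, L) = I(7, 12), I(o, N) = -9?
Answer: 2*√7161 ≈ 169.25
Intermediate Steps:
a(x, L) = -9
√(a(-221, (-7)²) + 28653) = √(-9 + 28653) = √28644 = 2*√7161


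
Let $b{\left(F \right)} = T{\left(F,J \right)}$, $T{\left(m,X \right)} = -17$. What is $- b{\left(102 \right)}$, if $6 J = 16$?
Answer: $17$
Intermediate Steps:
$J = \frac{8}{3}$ ($J = \frac{1}{6} \cdot 16 = \frac{8}{3} \approx 2.6667$)
$b{\left(F \right)} = -17$
$- b{\left(102 \right)} = \left(-1\right) \left(-17\right) = 17$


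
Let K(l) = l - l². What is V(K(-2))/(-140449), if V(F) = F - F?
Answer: 0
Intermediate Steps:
V(F) = 0
V(K(-2))/(-140449) = 0/(-140449) = 0*(-1/140449) = 0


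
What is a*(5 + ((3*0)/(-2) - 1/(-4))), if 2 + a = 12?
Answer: 105/2 ≈ 52.500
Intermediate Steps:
a = 10 (a = -2 + 12 = 10)
a*(5 + ((3*0)/(-2) - 1/(-4))) = 10*(5 + ((3*0)/(-2) - 1/(-4))) = 10*(5 + (0*(-½) - 1*(-¼))) = 10*(5 + (0 + ¼)) = 10*(5 + ¼) = 10*(21/4) = 105/2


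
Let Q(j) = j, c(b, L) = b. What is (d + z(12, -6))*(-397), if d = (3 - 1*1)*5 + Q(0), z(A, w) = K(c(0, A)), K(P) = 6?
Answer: -6352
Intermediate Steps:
z(A, w) = 6
d = 10 (d = (3 - 1*1)*5 + 0 = (3 - 1)*5 + 0 = 2*5 + 0 = 10 + 0 = 10)
(d + z(12, -6))*(-397) = (10 + 6)*(-397) = 16*(-397) = -6352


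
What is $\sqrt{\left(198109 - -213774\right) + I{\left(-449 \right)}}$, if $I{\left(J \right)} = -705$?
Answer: $\sqrt{411178} \approx 641.23$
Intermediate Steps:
$\sqrt{\left(198109 - -213774\right) + I{\left(-449 \right)}} = \sqrt{\left(198109 - -213774\right) - 705} = \sqrt{\left(198109 + 213774\right) - 705} = \sqrt{411883 - 705} = \sqrt{411178}$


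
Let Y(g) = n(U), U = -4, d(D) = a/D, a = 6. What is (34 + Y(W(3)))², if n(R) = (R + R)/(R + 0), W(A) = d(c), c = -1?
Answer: 1296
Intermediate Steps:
d(D) = 6/D
W(A) = -6 (W(A) = 6/(-1) = 6*(-1) = -6)
n(R) = 2 (n(R) = (2*R)/R = 2)
Y(g) = 2
(34 + Y(W(3)))² = (34 + 2)² = 36² = 1296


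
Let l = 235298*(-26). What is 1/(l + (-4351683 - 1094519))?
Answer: -1/11563950 ≈ -8.6476e-8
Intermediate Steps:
l = -6117748
1/(l + (-4351683 - 1094519)) = 1/(-6117748 + (-4351683 - 1094519)) = 1/(-6117748 - 5446202) = 1/(-11563950) = -1/11563950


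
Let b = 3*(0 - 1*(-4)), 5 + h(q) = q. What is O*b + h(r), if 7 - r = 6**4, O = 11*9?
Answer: -106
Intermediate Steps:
O = 99
r = -1289 (r = 7 - 1*6**4 = 7 - 1*1296 = 7 - 1296 = -1289)
h(q) = -5 + q
b = 12 (b = 3*(0 + 4) = 3*4 = 12)
O*b + h(r) = 99*12 + (-5 - 1289) = 1188 - 1294 = -106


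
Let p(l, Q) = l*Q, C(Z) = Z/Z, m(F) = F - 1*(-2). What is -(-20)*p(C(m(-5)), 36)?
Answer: 720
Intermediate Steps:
m(F) = 2 + F (m(F) = F + 2 = 2 + F)
C(Z) = 1
p(l, Q) = Q*l
-(-20)*p(C(m(-5)), 36) = -(-20)*36*1 = -(-20)*36 = -1*(-720) = 720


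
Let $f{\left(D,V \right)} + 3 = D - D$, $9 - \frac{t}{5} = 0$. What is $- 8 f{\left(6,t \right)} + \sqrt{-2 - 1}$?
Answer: $24 + i \sqrt{3} \approx 24.0 + 1.732 i$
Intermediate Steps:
$t = 45$ ($t = 45 - 0 = 45 + 0 = 45$)
$f{\left(D,V \right)} = -3$ ($f{\left(D,V \right)} = -3 + \left(D - D\right) = -3 + 0 = -3$)
$- 8 f{\left(6,t \right)} + \sqrt{-2 - 1} = \left(-8\right) \left(-3\right) + \sqrt{-2 - 1} = 24 + \sqrt{-3} = 24 + i \sqrt{3}$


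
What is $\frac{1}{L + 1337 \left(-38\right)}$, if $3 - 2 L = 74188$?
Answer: $- \frac{2}{175797} \approx -1.1377 \cdot 10^{-5}$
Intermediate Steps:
$L = - \frac{74185}{2}$ ($L = \frac{3}{2} - 37094 = - \frac{74185}{2} \approx -37093.0$)
$\frac{1}{L + 1337 \left(-38\right)} = \frac{1}{- \frac{74185}{2} + 1337 \left(-38\right)} = \frac{1}{- \frac{74185}{2} - 50806} = \frac{1}{- \frac{175797}{2}} = - \frac{2}{175797}$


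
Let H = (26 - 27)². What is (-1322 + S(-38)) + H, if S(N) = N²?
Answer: 123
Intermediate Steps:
H = 1 (H = (-1)² = 1)
(-1322 + S(-38)) + H = (-1322 + (-38)²) + 1 = (-1322 + 1444) + 1 = 122 + 1 = 123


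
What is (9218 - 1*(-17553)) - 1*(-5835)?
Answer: 32606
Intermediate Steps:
(9218 - 1*(-17553)) - 1*(-5835) = (9218 + 17553) + 5835 = 26771 + 5835 = 32606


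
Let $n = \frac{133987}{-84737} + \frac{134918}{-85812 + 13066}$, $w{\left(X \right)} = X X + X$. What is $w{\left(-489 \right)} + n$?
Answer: $\frac{735486380440998}{3082138901} \approx 2.3863 \cdot 10^{5}$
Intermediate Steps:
$w{\left(X \right)} = X + X^{2}$ ($w{\left(X \right)} = X^{2} + X = X + X^{2}$)
$n = - \frac{10589782434}{3082138901}$ ($n = 133987 \left(- \frac{1}{84737}\right) + \frac{134918}{-72746} = - \frac{133987}{84737} + 134918 \left(- \frac{1}{72746}\right) = - \frac{133987}{84737} - \frac{67459}{36373} = - \frac{10589782434}{3082138901} \approx -3.4359$)
$w{\left(-489 \right)} + n = - 489 \left(1 - 489\right) - \frac{10589782434}{3082138901} = \left(-489\right) \left(-488\right) - \frac{10589782434}{3082138901} = 238632 - \frac{10589782434}{3082138901} = \frac{735486380440998}{3082138901}$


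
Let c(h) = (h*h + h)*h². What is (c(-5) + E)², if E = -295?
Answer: 42025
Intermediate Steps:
c(h) = h²*(h + h²) (c(h) = (h² + h)*h² = (h + h²)*h² = h²*(h + h²))
(c(-5) + E)² = ((-5)³*(1 - 5) - 295)² = (-125*(-4) - 295)² = (500 - 295)² = 205² = 42025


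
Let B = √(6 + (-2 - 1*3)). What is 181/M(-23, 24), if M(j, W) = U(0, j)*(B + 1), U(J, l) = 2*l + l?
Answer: -181/138 ≈ -1.3116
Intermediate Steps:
U(J, l) = 3*l
B = 1 (B = √(6 + (-2 - 3)) = √(6 - 5) = √1 = 1)
M(j, W) = 6*j (M(j, W) = (3*j)*(1 + 1) = (3*j)*2 = 6*j)
181/M(-23, 24) = 181/((6*(-23))) = 181/(-138) = 181*(-1/138) = -181/138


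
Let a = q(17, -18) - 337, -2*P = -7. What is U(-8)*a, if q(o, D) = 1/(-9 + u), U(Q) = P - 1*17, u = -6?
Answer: 22752/5 ≈ 4550.4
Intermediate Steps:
P = 7/2 (P = -½*(-7) = 7/2 ≈ 3.5000)
U(Q) = -27/2 (U(Q) = 7/2 - 1*17 = 7/2 - 17 = -27/2)
q(o, D) = -1/15 (q(o, D) = 1/(-9 - 6) = 1/(-15) = -1/15)
a = -5056/15 (a = -1/15 - 337 = -5056/15 ≈ -337.07)
U(-8)*a = -27/2*(-5056/15) = 22752/5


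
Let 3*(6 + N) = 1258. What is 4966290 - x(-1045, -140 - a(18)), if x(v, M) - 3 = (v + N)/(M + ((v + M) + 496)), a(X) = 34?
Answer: 13364276422/2691 ≈ 4.9663e+6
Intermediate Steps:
N = 1240/3 (N = -6 + (⅓)*1258 = -6 + 1258/3 = 1240/3 ≈ 413.33)
x(v, M) = 3 + (1240/3 + v)/(496 + v + 2*M) (x(v, M) = 3 + (v + 1240/3)/(M + ((v + M) + 496)) = 3 + (1240/3 + v)/(M + ((M + v) + 496)) = 3 + (1240/3 + v)/(M + (496 + M + v)) = 3 + (1240/3 + v)/(496 + v + 2*M))
4966290 - x(-1045, -140 - a(18)) = 4966290 - 2*(2852 + 6*(-1045) + 9*(-140 - 1*34))/(3*(496 - 1045 + 2*(-140 - 1*34))) = 4966290 - 2*(2852 - 6270 + 9*(-140 - 34))/(3*(496 - 1045 + 2*(-140 - 34))) = 4966290 - 2*(2852 - 6270 + 9*(-174))/(3*(496 - 1045 + 2*(-174))) = 4966290 - 2*(2852 - 6270 - 1566)/(3*(496 - 1045 - 348)) = 4966290 - 2*(-4984)/(3*(-897)) = 4966290 - 2*(-1)*(-4984)/(3*897) = 4966290 - 1*9968/2691 = 4966290 - 9968/2691 = 13364276422/2691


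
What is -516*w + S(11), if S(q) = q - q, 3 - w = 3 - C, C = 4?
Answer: -2064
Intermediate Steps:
w = 4 (w = 3 - (3 - 1*4) = 3 - (3 - 4) = 3 - 1*(-1) = 3 + 1 = 4)
S(q) = 0
-516*w + S(11) = -516*4 + 0 = -2064 + 0 = -2064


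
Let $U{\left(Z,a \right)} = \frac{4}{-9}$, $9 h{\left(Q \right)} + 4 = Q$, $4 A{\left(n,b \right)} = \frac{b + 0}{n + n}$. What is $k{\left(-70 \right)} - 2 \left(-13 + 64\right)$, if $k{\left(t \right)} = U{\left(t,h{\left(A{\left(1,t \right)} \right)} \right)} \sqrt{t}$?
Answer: $-102 - \frac{4 i \sqrt{70}}{9} \approx -102.0 - 3.7185 i$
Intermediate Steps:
$A{\left(n,b \right)} = \frac{b}{8 n}$ ($A{\left(n,b \right)} = \frac{\left(b + 0\right) \frac{1}{n + n}}{4} = \frac{b \frac{1}{2 n}}{4} = \frac{\frac{1}{2} b \frac{1}{n}}{4} = \frac{b}{8 n}$)
$h{\left(Q \right)} = - \frac{4}{9} + \frac{Q}{9}$
$U{\left(Z,a \right)} = - \frac{4}{9}$ ($U{\left(Z,a \right)} = 4 \left(- \frac{1}{9}\right) = - \frac{4}{9}$)
$k{\left(t \right)} = - \frac{4 \sqrt{t}}{9}$
$k{\left(-70 \right)} - 2 \left(-13 + 64\right) = - \frac{4 \sqrt{-70}}{9} - 2 \left(-13 + 64\right) = - \frac{4 i \sqrt{70}}{9} - 2 \cdot 51 = - \frac{4 i \sqrt{70}}{9} - 102 = -102 - \frac{4 i \sqrt{70}}{9}$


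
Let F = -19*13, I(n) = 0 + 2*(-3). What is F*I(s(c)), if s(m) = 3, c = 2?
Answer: 1482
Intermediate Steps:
I(n) = -6 (I(n) = 0 - 6 = -6)
F = -247
F*I(s(c)) = -247*(-6) = 1482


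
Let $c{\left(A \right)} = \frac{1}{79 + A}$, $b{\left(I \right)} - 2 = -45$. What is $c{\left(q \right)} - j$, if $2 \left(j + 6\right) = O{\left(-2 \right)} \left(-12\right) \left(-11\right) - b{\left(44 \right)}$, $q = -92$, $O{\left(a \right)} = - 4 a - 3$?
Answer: $- \frac{8985}{26} \approx -345.58$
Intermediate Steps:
$O{\left(a \right)} = -3 - 4 a$
$b{\left(I \right)} = -43$ ($b{\left(I \right)} = 2 - 45 = -43$)
$j = \frac{691}{2}$ ($j = -6 + \frac{\left(-3 - -8\right) \left(-12\right) \left(-11\right) - -43}{2} = -6 + \frac{\left(-3 + 8\right) \left(-12\right) \left(-11\right) + 43}{2} = -6 + \frac{5 \left(-12\right) \left(-11\right) + 43}{2} = -6 + \frac{\left(-60\right) \left(-11\right) + 43}{2} = -6 + \frac{660 + 43}{2} = -6 + \frac{1}{2} \cdot 703 = -6 + \frac{703}{2} = \frac{691}{2} \approx 345.5$)
$c{\left(q \right)} - j = \frac{1}{79 - 92} - \frac{691}{2} = \frac{1}{-13} - \frac{691}{2} = - \frac{1}{13} - \frac{691}{2} = - \frac{8985}{26}$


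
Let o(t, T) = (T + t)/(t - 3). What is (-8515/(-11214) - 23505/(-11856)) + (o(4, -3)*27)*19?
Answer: 11428253717/22158864 ≈ 515.74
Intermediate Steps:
o(t, T) = (T + t)/(-3 + t)
(-8515/(-11214) - 23505/(-11856)) + (o(4, -3)*27)*19 = (-8515/(-11214) - 23505/(-11856)) + (((-3 + 4)/(-3 + 4))*27)*19 = (-8515*(-1/11214) - 23505*(-1/11856)) + ((1/1)*27)*19 = (8515/11214 + 7835/3952) + ((1*1)*27)*19 = 60756485/22158864 + (1*27)*19 = 60756485/22158864 + 27*19 = 60756485/22158864 + 513 = 11428253717/22158864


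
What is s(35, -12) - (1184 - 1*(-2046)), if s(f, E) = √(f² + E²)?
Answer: -3193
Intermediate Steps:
s(f, E) = √(E² + f²)
s(35, -12) - (1184 - 1*(-2046)) = √((-12)² + 35²) - (1184 - 1*(-2046)) = √(144 + 1225) - (1184 + 2046) = √1369 - 1*3230 = 37 - 3230 = -3193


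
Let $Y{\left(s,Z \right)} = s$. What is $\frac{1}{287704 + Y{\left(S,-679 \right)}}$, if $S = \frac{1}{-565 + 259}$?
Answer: $\frac{306}{88037423} \approx 3.4758 \cdot 10^{-6}$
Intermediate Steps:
$S = - \frac{1}{306}$ ($S = \frac{1}{-306} = - \frac{1}{306} \approx -0.003268$)
$\frac{1}{287704 + Y{\left(S,-679 \right)}} = \frac{1}{287704 - \frac{1}{306}} = \frac{1}{\frac{88037423}{306}} = \frac{306}{88037423}$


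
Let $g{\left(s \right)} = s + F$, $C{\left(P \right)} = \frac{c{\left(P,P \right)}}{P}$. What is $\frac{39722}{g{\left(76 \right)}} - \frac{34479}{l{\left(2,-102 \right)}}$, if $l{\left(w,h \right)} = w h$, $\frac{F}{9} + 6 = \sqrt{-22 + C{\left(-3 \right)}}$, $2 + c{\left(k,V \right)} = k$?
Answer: $\frac{83915695}{144908} - \frac{119166 i \sqrt{183}}{2131} \approx 579.1 - 756.47 i$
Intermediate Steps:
$c{\left(k,V \right)} = -2 + k$
$C{\left(P \right)} = \frac{-2 + P}{P}$
$F = -54 + 3 i \sqrt{183}$ ($F = -54 + 9 \sqrt{-22 + \frac{-2 - 3}{-3}} = -54 + 9 \sqrt{-22 - - \frac{5}{3}} = -54 + 9 \sqrt{-22 + \frac{5}{3}} = -54 + 9 \sqrt{- \frac{61}{3}} = -54 + 9 \frac{i \sqrt{183}}{3} = -54 + 3 i \sqrt{183} \approx -54.0 + 40.583 i$)
$l{\left(w,h \right)} = h w$
$g{\left(s \right)} = -54 + s + 3 i \sqrt{183}$ ($g{\left(s \right)} = s - \left(54 - 3 i \sqrt{183}\right) = -54 + s + 3 i \sqrt{183}$)
$\frac{39722}{g{\left(76 \right)}} - \frac{34479}{l{\left(2,-102 \right)}} = \frac{39722}{-54 + 76 + 3 i \sqrt{183}} - \frac{34479}{\left(-102\right) 2} = \frac{39722}{22 + 3 i \sqrt{183}} - \frac{34479}{-204} = \frac{39722}{22 + 3 i \sqrt{183}} - - \frac{11493}{68} = \frac{39722}{22 + 3 i \sqrt{183}} + \frac{11493}{68} = \frac{11493}{68} + \frac{39722}{22 + 3 i \sqrt{183}}$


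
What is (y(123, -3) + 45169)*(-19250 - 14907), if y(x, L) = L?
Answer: -1542735062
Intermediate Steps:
(y(123, -3) + 45169)*(-19250 - 14907) = (-3 + 45169)*(-19250 - 14907) = 45166*(-34157) = -1542735062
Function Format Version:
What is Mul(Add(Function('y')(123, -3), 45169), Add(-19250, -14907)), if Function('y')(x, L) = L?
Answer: -1542735062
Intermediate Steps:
Mul(Add(Function('y')(123, -3), 45169), Add(-19250, -14907)) = Mul(Add(-3, 45169), Add(-19250, -14907)) = Mul(45166, -34157) = -1542735062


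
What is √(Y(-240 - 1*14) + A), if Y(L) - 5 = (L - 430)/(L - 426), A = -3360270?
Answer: I*√97111629430/170 ≈ 1833.1*I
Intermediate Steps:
Y(L) = 5 + (-430 + L)/(-426 + L) (Y(L) = 5 + (L - 430)/(L - 426) = 5 + (-430 + L)/(-426 + L))
√(Y(-240 - 1*14) + A) = √(2*(-1280 + 3*(-240 - 1*14))/(-426 + (-240 - 1*14)) - 3360270) = √(2*(-1280 + 3*(-240 - 14))/(-426 + (-240 - 14)) - 3360270) = √(2*(-1280 + 3*(-254))/(-426 - 254) - 3360270) = √(2*(-1280 - 762)/(-680) - 3360270) = √(2*(-1/680)*(-2042) - 3360270) = √(1021/170 - 3360270) = √(-571244879/170) = I*√97111629430/170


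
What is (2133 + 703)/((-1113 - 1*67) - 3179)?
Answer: -2836/4359 ≈ -0.65061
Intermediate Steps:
(2133 + 703)/((-1113 - 1*67) - 3179) = 2836/((-1113 - 67) - 3179) = 2836/(-1180 - 3179) = 2836/(-4359) = 2836*(-1/4359) = -2836/4359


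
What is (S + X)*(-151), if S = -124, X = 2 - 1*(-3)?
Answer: 17969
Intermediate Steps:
X = 5 (X = 2 + 3 = 5)
(S + X)*(-151) = (-124 + 5)*(-151) = -119*(-151) = 17969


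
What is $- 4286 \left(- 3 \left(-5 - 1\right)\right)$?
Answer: $-77148$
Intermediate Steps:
$- 4286 \left(- 3 \left(-5 - 1\right)\right) = - 4286 \left(\left(-3\right) \left(-6\right)\right) = \left(-4286\right) 18 = -77148$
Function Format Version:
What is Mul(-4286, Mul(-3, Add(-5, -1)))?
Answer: -77148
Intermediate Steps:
Mul(-4286, Mul(-3, Add(-5, -1))) = Mul(-4286, Mul(-3, -6)) = Mul(-4286, 18) = -77148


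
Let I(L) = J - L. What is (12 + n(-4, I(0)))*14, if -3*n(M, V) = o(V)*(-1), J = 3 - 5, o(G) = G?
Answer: 476/3 ≈ 158.67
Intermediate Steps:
J = -2
I(L) = -2 - L
n(M, V) = V/3 (n(M, V) = -V*(-1)/3 = -(-1)*V/3 = V/3)
(12 + n(-4, I(0)))*14 = (12 + (-2 - 1*0)/3)*14 = (12 + (-2 + 0)/3)*14 = (12 + (1/3)*(-2))*14 = (12 - 2/3)*14 = (34/3)*14 = 476/3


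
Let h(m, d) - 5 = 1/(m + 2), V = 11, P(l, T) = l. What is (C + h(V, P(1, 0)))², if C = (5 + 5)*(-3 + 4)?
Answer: 38416/169 ≈ 227.31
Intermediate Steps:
h(m, d) = 5 + 1/(2 + m) (h(m, d) = 5 + 1/(m + 2) = 5 + 1/(2 + m))
C = 10 (C = 10*1 = 10)
(C + h(V, P(1, 0)))² = (10 + (11 + 5*11)/(2 + 11))² = (10 + (11 + 55)/13)² = (10 + (1/13)*66)² = (10 + 66/13)² = (196/13)² = 38416/169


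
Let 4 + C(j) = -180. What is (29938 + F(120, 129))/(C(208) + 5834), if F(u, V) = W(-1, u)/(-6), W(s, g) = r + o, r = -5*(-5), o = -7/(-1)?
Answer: 44899/8475 ≈ 5.2978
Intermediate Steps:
C(j) = -184 (C(j) = -4 - 180 = -184)
o = 7 (o = -7*(-1) = 7)
r = 25
W(s, g) = 32 (W(s, g) = 25 + 7 = 32)
F(u, V) = -16/3 (F(u, V) = 32/(-6) = 32*(-⅙) = -16/3)
(29938 + F(120, 129))/(C(208) + 5834) = (29938 - 16/3)/(-184 + 5834) = (89798/3)/5650 = (89798/3)*(1/5650) = 44899/8475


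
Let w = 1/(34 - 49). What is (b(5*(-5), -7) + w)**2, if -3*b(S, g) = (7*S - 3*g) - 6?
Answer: 638401/225 ≈ 2837.3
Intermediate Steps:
w = -1/15 (w = 1/(-15) = -1/15 ≈ -0.066667)
b(S, g) = 2 + g - 7*S/3 (b(S, g) = -((7*S - 3*g) - 6)/3 = -((-3*g + 7*S) - 6)/3 = -(-6 - 3*g + 7*S)/3 = 2 + g - 7*S/3)
(b(5*(-5), -7) + w)**2 = ((2 - 7 - 35*(-5)/3) - 1/15)**2 = ((2 - 7 - 7/3*(-25)) - 1/15)**2 = ((2 - 7 + 175/3) - 1/15)**2 = (160/3 - 1/15)**2 = (799/15)**2 = 638401/225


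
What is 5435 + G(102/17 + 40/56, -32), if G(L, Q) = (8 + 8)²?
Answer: 5691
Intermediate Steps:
G(L, Q) = 256 (G(L, Q) = 16² = 256)
5435 + G(102/17 + 40/56, -32) = 5435 + 256 = 5691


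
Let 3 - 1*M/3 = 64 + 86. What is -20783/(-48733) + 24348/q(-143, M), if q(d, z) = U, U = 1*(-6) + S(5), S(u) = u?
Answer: -1186530301/48733 ≈ -24348.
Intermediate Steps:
M = -441 (M = 9 - 3*(64 + 86) = 9 - 3*150 = 9 - 450 = -441)
U = -1 (U = 1*(-6) + 5 = -6 + 5 = -1)
q(d, z) = -1
-20783/(-48733) + 24348/q(-143, M) = -20783/(-48733) + 24348/(-1) = -20783*(-1/48733) + 24348*(-1) = 20783/48733 - 24348 = -1186530301/48733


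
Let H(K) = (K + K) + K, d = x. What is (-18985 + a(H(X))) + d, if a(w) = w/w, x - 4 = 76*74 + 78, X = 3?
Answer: -13278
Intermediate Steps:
x = 5706 (x = 4 + (76*74 + 78) = 4 + (5624 + 78) = 4 + 5702 = 5706)
d = 5706
H(K) = 3*K (H(K) = 2*K + K = 3*K)
a(w) = 1
(-18985 + a(H(X))) + d = (-18985 + 1) + 5706 = -18984 + 5706 = -13278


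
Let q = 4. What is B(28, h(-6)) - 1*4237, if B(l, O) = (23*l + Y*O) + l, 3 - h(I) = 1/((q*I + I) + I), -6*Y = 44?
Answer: -193709/54 ≈ -3587.2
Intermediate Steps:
Y = -22/3 (Y = -⅙*44 = -22/3 ≈ -7.3333)
h(I) = 3 - 1/(6*I) (h(I) = 3 - 1/((4*I + I) + I) = 3 - 1/(5*I + I) = 3 - 1/(6*I))
B(l, O) = 24*l - 22*O/3 (B(l, O) = (23*l - 22*O/3) + l = 24*l - 22*O/3)
B(28, h(-6)) - 1*4237 = (24*28 - 22*(3 - ⅙/(-6))/3) - 1*4237 = (672 - 22*(3 - ⅙*(-⅙))/3) - 4237 = (672 - 22*(3 + 1/36)/3) - 4237 = (672 - 22/3*109/36) - 4237 = (672 - 1199/54) - 4237 = 35089/54 - 4237 = -193709/54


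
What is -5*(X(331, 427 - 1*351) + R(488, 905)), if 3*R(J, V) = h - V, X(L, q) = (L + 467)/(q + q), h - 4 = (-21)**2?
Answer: 8885/12 ≈ 740.42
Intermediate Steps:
h = 445 (h = 4 + (-21)**2 = 4 + 441 = 445)
X(L, q) = (467 + L)/(2*q) (X(L, q) = (467 + L)/((2*q)) = (467 + L)*(1/(2*q)) = (467 + L)/(2*q))
R(J, V) = 445/3 - V/3 (R(J, V) = (445 - V)/3 = 445/3 - V/3)
-5*(X(331, 427 - 1*351) + R(488, 905)) = -5*((467 + 331)/(2*(427 - 1*351)) + (445/3 - 1/3*905)) = -5*((1/2)*798/(427 - 351) + (445/3 - 905/3)) = -5*((1/2)*798/76 - 460/3) = -5*((1/2)*(1/76)*798 - 460/3) = -5*(21/4 - 460/3) = -5*(-1777/12) = 8885/12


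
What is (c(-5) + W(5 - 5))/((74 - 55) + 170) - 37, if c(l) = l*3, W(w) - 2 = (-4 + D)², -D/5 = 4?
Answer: -6430/189 ≈ -34.021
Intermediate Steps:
D = -20 (D = -5*4 = -20)
W(w) = 578 (W(w) = 2 + (-4 - 20)² = 2 + (-24)² = 2 + 576 = 578)
c(l) = 3*l
(c(-5) + W(5 - 5))/((74 - 55) + 170) - 37 = (3*(-5) + 578)/((74 - 55) + 170) - 37 = (-15 + 578)/(19 + 170) - 37 = 563/189 - 37 = -6430/189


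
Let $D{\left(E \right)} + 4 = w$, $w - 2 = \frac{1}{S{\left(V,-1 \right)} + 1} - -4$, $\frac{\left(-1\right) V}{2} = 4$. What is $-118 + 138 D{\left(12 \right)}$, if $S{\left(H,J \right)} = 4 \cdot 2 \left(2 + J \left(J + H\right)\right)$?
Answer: $\frac{14200}{89} \approx 159.55$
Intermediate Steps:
$V = -8$ ($V = \left(-2\right) 4 = -8$)
$S{\left(H,J \right)} = 16 + 8 J \left(H + J\right)$ ($S{\left(H,J \right)} = 8 \left(2 + J \left(H + J\right)\right) = 16 + 8 J \left(H + J\right)$)
$w = \frac{535}{89}$ ($w = 2 + \left(\frac{1}{\left(16 + 8 \left(-1\right)^{2} + 8 \left(-8\right) \left(-1\right)\right) + 1} - -4\right) = 2 + \left(\frac{1}{\left(16 + 8 \cdot 1 + 64\right) + 1} + 4\right) = 2 + \left(\frac{1}{\left(16 + 8 + 64\right) + 1} + 4\right) = 2 + \left(\frac{1}{88 + 1} + 4\right) = 2 + \left(\frac{1}{89} + 4\right) = 2 + \frac{357}{89} = \frac{535}{89} \approx 6.0112$)
$D{\left(E \right)} = \frac{179}{89}$ ($D{\left(E \right)} = -4 + \frac{535}{89} = \frac{179}{89}$)
$-118 + 138 D{\left(12 \right)} = -118 + 138 \cdot \frac{179}{89} = -118 + \frac{24702}{89} = \frac{14200}{89}$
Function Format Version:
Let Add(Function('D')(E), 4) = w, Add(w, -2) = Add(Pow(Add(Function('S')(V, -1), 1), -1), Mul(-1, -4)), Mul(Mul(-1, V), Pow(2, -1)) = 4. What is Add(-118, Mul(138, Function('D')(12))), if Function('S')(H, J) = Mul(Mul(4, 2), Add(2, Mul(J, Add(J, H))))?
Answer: Rational(14200, 89) ≈ 159.55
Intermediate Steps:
V = -8 (V = Mul(-2, 4) = -8)
Function('S')(H, J) = Add(16, Mul(8, J, Add(H, J))) (Function('S')(H, J) = Mul(8, Add(2, Mul(J, Add(H, J)))) = Add(16, Mul(8, J, Add(H, J))))
w = Rational(535, 89) (w = Add(2, Add(Pow(Add(Add(16, Mul(8, Pow(-1, 2)), Mul(8, -8, -1)), 1), -1), Mul(-1, -4))) = Add(2, Add(Pow(Add(Add(16, Mul(8, 1), 64), 1), -1), 4)) = Add(2, Add(Pow(Add(Add(16, 8, 64), 1), -1), 4)) = Add(2, Add(Pow(Add(88, 1), -1), 4)) = Add(2, Add(Pow(89, -1), 4)) = Add(2, Add(Rational(1, 89), 4)) = Add(2, Rational(357, 89)) = Rational(535, 89) ≈ 6.0112)
Function('D')(E) = Rational(179, 89) (Function('D')(E) = Add(-4, Rational(535, 89)) = Rational(179, 89))
Add(-118, Mul(138, Function('D')(12))) = Add(-118, Mul(138, Rational(179, 89))) = Add(-118, Rational(24702, 89)) = Rational(14200, 89)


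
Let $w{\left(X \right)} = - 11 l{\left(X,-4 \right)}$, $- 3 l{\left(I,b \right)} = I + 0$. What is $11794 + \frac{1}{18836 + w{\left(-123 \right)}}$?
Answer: $\frac{216832691}{18385} \approx 11794.0$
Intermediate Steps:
$l{\left(I,b \right)} = - \frac{I}{3}$ ($l{\left(I,b \right)} = - \frac{I + 0}{3} = - \frac{I}{3}$)
$w{\left(X \right)} = \frac{11 X}{3}$ ($w{\left(X \right)} = - 11 \left(- \frac{X}{3}\right) = \frac{11 X}{3}$)
$11794 + \frac{1}{18836 + w{\left(-123 \right)}} = 11794 + \frac{1}{18836 + \frac{11}{3} \left(-123\right)} = 11794 + \frac{1}{18836 - 451} = 11794 + \frac{1}{18385} = \frac{216832691}{18385}$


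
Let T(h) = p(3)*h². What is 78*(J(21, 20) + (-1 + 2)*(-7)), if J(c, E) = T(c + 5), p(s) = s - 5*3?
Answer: -633282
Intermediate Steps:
p(s) = -15 + s (p(s) = s - 1*15 = s - 15 = -15 + s)
T(h) = -12*h² (T(h) = (-15 + 3)*h² = -12*h²)
J(c, E) = -12*(5 + c)² (J(c, E) = -12*(c + 5)² = -12*(5 + c)²)
78*(J(21, 20) + (-1 + 2)*(-7)) = 78*(-12*(5 + 21)² + (-1 + 2)*(-7)) = 78*(-12*26² + 1*(-7)) = 78*(-12*676 - 7) = 78*(-8112 - 7) = 78*(-8119) = -633282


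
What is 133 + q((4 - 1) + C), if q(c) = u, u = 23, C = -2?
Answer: 156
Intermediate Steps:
q(c) = 23
133 + q((4 - 1) + C) = 133 + 23 = 156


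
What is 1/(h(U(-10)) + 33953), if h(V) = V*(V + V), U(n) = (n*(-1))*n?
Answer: 1/53953 ≈ 1.8535e-5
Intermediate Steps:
U(n) = -n² (U(n) = (-n)*n = -n²)
h(V) = 2*V² (h(V) = V*(2*V) = 2*V²)
1/(h(U(-10)) + 33953) = 1/(2*(-1*(-10)²)² + 33953) = 1/(2*(-1*100)² + 33953) = 1/(2*(-100)² + 33953) = 1/(2*10000 + 33953) = 1/(20000 + 33953) = 1/53953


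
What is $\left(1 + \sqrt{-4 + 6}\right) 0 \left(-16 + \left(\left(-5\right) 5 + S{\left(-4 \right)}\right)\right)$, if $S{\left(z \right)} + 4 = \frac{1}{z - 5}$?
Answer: $0$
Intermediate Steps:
$S{\left(z \right)} = -4 + \frac{1}{-5 + z}$ ($S{\left(z \right)} = -4 + \frac{1}{z - 5} = -4 + \frac{1}{-5 + z}$)
$\left(1 + \sqrt{-4 + 6}\right) 0 \left(-16 + \left(\left(-5\right) 5 + S{\left(-4 \right)}\right)\right) = \left(1 + \sqrt{-4 + 6}\right) 0 \left(-16 - \left(25 - \frac{21 - -16}{-5 - 4}\right)\right) = \left(1 + \sqrt{2}\right) 0 \left(-16 - \left(25 - \frac{21 + 16}{-9}\right)\right) = 0 \left(-16 - \frac{262}{9}\right) = 0 \left(- \frac{406}{9}\right) = 0$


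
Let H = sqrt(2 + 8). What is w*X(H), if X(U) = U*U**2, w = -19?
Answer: -190*sqrt(10) ≈ -600.83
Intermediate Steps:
H = sqrt(10) ≈ 3.1623
X(U) = U**3
w*X(H) = -19*10*sqrt(10) = -190*sqrt(10)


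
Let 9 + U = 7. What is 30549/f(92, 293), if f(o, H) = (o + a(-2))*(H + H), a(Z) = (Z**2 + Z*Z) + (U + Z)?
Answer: 10183/18752 ≈ 0.54304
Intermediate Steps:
U = -2 (U = -9 + 7 = -2)
a(Z) = -2 + Z + 2*Z**2 (a(Z) = (Z**2 + Z*Z) + (-2 + Z) = (Z**2 + Z**2) + (-2 + Z) = 2*Z**2 + (-2 + Z) = -2 + Z + 2*Z**2)
f(o, H) = 2*H*(4 + o) (f(o, H) = (o + (-2 - 2 + 2*(-2)**2))*(H + H) = (o + (-2 - 2 + 2*4))*(2*H) = (o + (-2 - 2 + 8))*(2*H) = (o + 4)*(2*H) = (4 + o)*(2*H) = 2*H*(4 + o))
30549/f(92, 293) = 30549/((2*293*(4 + 92))) = 30549/((2*293*96)) = 30549/56256 = 30549*(1/56256) = 10183/18752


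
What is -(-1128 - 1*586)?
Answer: 1714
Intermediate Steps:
-(-1128 - 1*586) = -(-1128 - 586) = -1*(-1714) = 1714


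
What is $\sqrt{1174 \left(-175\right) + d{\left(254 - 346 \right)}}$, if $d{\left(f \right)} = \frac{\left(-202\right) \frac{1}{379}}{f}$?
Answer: $\frac{i \sqrt{62445366179366}}{17434} \approx 453.27 i$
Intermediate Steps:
$d{\left(f \right)} = - \frac{202}{379 f}$ ($d{\left(f \right)} = \frac{\left(-202\right) \frac{1}{379}}{f} = - \frac{202}{379 f}$)
$\sqrt{1174 \left(-175\right) + d{\left(254 - 346 \right)}} = \sqrt{1174 \left(-175\right) - \frac{202}{379 \left(254 - 346\right)}} = \sqrt{-205450 - \frac{202}{379 \left(-92\right)}} = \sqrt{-205450 - - \frac{101}{17434}} = \sqrt{-205450 + \frac{101}{17434}} = \sqrt{- \frac{3581815199}{17434}} = \frac{i \sqrt{62445366179366}}{17434}$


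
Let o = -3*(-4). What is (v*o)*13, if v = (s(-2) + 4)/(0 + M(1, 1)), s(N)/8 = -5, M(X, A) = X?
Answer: -5616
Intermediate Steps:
s(N) = -40 (s(N) = 8*(-5) = -40)
v = -36 (v = (-40 + 4)/(0 + 1) = -36/1 = -36*1 = -36)
o = 12
(v*o)*13 = -36*12*13 = -432*13 = -5616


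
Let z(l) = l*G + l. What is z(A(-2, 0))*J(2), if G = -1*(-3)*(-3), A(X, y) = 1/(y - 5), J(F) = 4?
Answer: 32/5 ≈ 6.4000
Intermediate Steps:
A(X, y) = 1/(-5 + y)
G = -9 (G = 3*(-3) = -9)
z(l) = -8*l (z(l) = l*(-9) + l = -9*l + l = -8*l)
z(A(-2, 0))*J(2) = -8/(-5 + 0)*4 = -8/(-5)*4 = -8*(-1/5)*4 = (8/5)*4 = 32/5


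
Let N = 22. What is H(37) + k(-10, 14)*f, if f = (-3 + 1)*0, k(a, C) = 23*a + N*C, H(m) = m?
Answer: 37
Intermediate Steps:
k(a, C) = 22*C + 23*a (k(a, C) = 23*a + 22*C = 22*C + 23*a)
f = 0 (f = -2*0 = 0)
H(37) + k(-10, 14)*f = 37 + (22*14 + 23*(-10))*0 = 37 + (308 - 230)*0 = 37 + 78*0 = 37 + 0 = 37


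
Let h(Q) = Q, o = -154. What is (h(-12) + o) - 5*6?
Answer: -196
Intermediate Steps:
(h(-12) + o) - 5*6 = (-12 - 154) - 5*6 = -166 - 30 = -196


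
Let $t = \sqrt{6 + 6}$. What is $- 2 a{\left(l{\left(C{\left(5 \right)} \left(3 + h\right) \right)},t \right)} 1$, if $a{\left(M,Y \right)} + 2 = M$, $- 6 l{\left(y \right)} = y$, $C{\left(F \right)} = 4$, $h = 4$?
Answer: $\frac{40}{3} \approx 13.333$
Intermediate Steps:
$l{\left(y \right)} = - \frac{y}{6}$
$t = 2 \sqrt{3}$ ($t = \sqrt{12} = 2 \sqrt{3} \approx 3.4641$)
$a{\left(M,Y \right)} = -2 + M$
$- 2 a{\left(l{\left(C{\left(5 \right)} \left(3 + h\right) \right)},t \right)} 1 = - 2 \left(-2 - \frac{4 \left(3 + 4\right)}{6}\right) 1 = - 2 \left(-2 - \frac{4 \cdot 7}{6}\right) 1 = - 2 \left(-2 - \frac{14}{3}\right) 1 = \left(-2\right) \left(- \frac{20}{3}\right) 1 = \frac{40}{3} \cdot 1 = \frac{40}{3}$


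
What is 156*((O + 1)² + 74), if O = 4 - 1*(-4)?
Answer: 24180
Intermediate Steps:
O = 8 (O = 4 + 4 = 8)
156*((O + 1)² + 74) = 156*((8 + 1)² + 74) = 156*(9² + 74) = 156*(81 + 74) = 156*155 = 24180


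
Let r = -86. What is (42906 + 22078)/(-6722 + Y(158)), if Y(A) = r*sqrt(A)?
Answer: -109205612/11004179 + 1397156*sqrt(158)/11004179 ≈ -8.3281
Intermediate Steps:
Y(A) = -86*sqrt(A)
(42906 + 22078)/(-6722 + Y(158)) = (42906 + 22078)/(-6722 - 86*sqrt(158)) = 64984/(-6722 - 86*sqrt(158))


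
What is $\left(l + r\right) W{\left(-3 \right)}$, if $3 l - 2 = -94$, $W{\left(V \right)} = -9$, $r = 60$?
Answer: $-264$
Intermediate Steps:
$l = - \frac{92}{3}$ ($l = \frac{2}{3} + \frac{1}{3} \left(-94\right) = \frac{2}{3} - \frac{94}{3} = - \frac{92}{3} \approx -30.667$)
$\left(l + r\right) W{\left(-3 \right)} = \left(- \frac{92}{3} + 60\right) \left(-9\right) = \frac{88}{3} \left(-9\right) = -264$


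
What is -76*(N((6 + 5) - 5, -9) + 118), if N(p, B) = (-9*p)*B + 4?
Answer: -46208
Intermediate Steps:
N(p, B) = 4 - 9*B*p (N(p, B) = -9*B*p + 4 = 4 - 9*B*p)
-76*(N((6 + 5) - 5, -9) + 118) = -76*((4 - 9*(-9)*((6 + 5) - 5)) + 118) = -76*((4 - 9*(-9)*(11 - 5)) + 118) = -76*((4 - 9*(-9)*6) + 118) = -76*((4 + 486) + 118) = -76*(490 + 118) = -76*608 = -46208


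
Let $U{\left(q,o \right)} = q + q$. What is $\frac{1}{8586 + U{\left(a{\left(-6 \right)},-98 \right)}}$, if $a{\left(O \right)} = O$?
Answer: $\frac{1}{8574} \approx 0.00011663$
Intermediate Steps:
$U{\left(q,o \right)} = 2 q$
$\frac{1}{8586 + U{\left(a{\left(-6 \right)},-98 \right)}} = \frac{1}{8586 + 2 \left(-6\right)} = \frac{1}{8586 - 12} = \frac{1}{8574}$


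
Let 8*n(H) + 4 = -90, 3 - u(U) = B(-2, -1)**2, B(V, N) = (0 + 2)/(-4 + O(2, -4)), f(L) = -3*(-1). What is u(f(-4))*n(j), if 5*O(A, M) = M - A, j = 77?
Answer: -11327/338 ≈ -33.512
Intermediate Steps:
O(A, M) = -A/5 + M/5 (O(A, M) = (M - A)/5 = -A/5 + M/5)
f(L) = 3
B(V, N) = -5/13 (B(V, N) = (0 + 2)/(-4 + (-1/5*2 + (1/5)*(-4))) = 2/(-4 + (-2/5 - 4/5)) = 2/(-4 - 6/5) = 2/(-26/5) = 2*(-5/26) = -5/13)
u(U) = 482/169 (u(U) = 3 - (-5/13)**2 = 3 - 1*25/169 = 3 - 25/169 = 482/169)
n(H) = -47/4 (n(H) = -1/2 + (1/8)*(-90) = -1/2 - 45/4 = -47/4)
u(f(-4))*n(j) = (482/169)*(-47/4) = -11327/338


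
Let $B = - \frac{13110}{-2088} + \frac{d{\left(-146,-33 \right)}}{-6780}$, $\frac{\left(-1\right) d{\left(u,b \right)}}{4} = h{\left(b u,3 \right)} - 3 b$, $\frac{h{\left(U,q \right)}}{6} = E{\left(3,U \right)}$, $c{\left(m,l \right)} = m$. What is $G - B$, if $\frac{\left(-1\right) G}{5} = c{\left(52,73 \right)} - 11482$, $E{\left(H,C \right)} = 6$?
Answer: $\frac{2247116563}{39324} \approx 57144.0$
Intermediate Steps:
$h{\left(U,q \right)} = 36$ ($h{\left(U,q \right)} = 6 \cdot 6 = 36$)
$d{\left(u,b \right)} = -144 + 12 b$ ($d{\left(u,b \right)} = - 4 \left(36 - 3 b\right) = -144 + 12 b$)
$G = 57150$ ($G = - 5 \left(52 - 11482\right) = \left(-5\right) \left(-11430\right) = 57150$)
$B = \frac{250037}{39324}$ ($B = - \frac{13110}{-2088} + \frac{-144 + 12 \left(-33\right)}{-6780} = \left(-13110\right) \left(- \frac{1}{2088}\right) + \left(-144 - 396\right) \left(- \frac{1}{6780}\right) = \frac{2185}{348} - - \frac{9}{113} = \frac{2185}{348} + \frac{9}{113} = \frac{250037}{39324} \approx 6.3584$)
$G - B = 57150 - \frac{250037}{39324} = \frac{2247116563}{39324}$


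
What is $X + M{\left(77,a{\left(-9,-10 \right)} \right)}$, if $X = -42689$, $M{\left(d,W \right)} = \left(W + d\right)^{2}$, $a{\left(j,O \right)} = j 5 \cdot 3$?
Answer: $-39325$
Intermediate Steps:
$a{\left(j,O \right)} = 15 j$ ($a{\left(j,O \right)} = 5 j 3 = 15 j$)
$X + M{\left(77,a{\left(-9,-10 \right)} \right)} = -42689 + \left(15 \left(-9\right) + 77\right)^{2} = -42689 + \left(-135 + 77\right)^{2} = -42689 + \left(-58\right)^{2} = -42689 + 3364 = -39325$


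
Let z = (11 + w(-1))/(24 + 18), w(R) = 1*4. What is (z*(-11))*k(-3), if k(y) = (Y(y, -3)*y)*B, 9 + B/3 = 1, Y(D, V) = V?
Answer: 5940/7 ≈ 848.57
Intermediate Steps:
w(R) = 4
B = -24 (B = -27 + 3*1 = -27 + 3 = -24)
k(y) = 72*y (k(y) = -3*y*(-24) = 72*y)
z = 5/14 (z = (11 + 4)/(24 + 18) = 15/42 = 15*(1/42) = 5/14 ≈ 0.35714)
(z*(-11))*k(-3) = ((5/14)*(-11))*(72*(-3)) = -55/14*(-216) = 5940/7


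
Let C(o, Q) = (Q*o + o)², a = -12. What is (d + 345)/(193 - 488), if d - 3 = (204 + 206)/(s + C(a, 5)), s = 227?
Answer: -1883438/1596245 ≈ -1.1799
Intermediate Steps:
C(o, Q) = (o + Q*o)²
d = 16643/5411 (d = 3 + (204 + 206)/(227 + (-12)²*(1 + 5)²) = 3 + 410/(227 + 144*6²) = 3 + 410/(227 + 144*36) = 3 + 410/(227 + 5184) = 3 + 410/5411 = 16643/5411 ≈ 3.0758)
(d + 345)/(193 - 488) = (16643/5411 + 345)/(193 - 488) = (1883438/5411)/(-295) = (1883438/5411)*(-1/295) = -1883438/1596245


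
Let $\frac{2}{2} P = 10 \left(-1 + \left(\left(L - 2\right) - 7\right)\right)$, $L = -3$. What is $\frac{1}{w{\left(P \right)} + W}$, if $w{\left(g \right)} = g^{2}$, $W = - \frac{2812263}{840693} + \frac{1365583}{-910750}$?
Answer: $\frac{255220383250}{4311988042059577} \approx 5.9189 \cdot 10^{-5}$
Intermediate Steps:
$W = - \frac{1236434865423}{255220383250}$ ($W = \left(-2812263\right) \frac{1}{840693} + 1365583 \left(- \frac{1}{910750}\right) = - \frac{937421}{280231} - \frac{1365583}{910750} = - \frac{1236434865423}{255220383250} \approx -4.8446$)
$P = -130$ ($P = 10 \left(-1 - 12\right) = 10 \left(-13\right) = -130$)
$\frac{1}{w{\left(P \right)} + W} = \frac{1}{\left(-130\right)^{2} - \frac{1236434865423}{255220383250}} = \frac{1}{16900 - \frac{1236434865423}{255220383250}} = \frac{1}{\frac{4311988042059577}{255220383250}} = \frac{255220383250}{4311988042059577}$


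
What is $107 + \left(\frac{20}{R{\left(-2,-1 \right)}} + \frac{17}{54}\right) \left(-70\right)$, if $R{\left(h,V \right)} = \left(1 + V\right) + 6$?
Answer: $- \frac{4006}{27} \approx -148.37$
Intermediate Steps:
$R{\left(h,V \right)} = 7 + V$
$107 + \left(\frac{20}{R{\left(-2,-1 \right)}} + \frac{17}{54}\right) \left(-70\right) = 107 + \left(\frac{20}{7 - 1} + \frac{17}{54}\right) \left(-70\right) = 107 + \left(\frac{20}{6} + 17 \cdot \frac{1}{54}\right) \left(-70\right) = 107 + \left(20 \cdot \frac{1}{6} + \frac{17}{54}\right) \left(-70\right) = 107 + \left(\frac{10}{3} + \frac{17}{54}\right) \left(-70\right) = 107 + \frac{197}{54} \left(-70\right) = 107 - \frac{6895}{27} = - \frac{4006}{27}$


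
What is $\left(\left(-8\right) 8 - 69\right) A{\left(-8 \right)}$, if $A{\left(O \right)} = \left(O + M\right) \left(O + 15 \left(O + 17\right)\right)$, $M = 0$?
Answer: $135128$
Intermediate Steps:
$A{\left(O \right)} = O \left(255 + 16 O\right)$ ($A{\left(O \right)} = \left(O + 0\right) \left(O + 15 \left(O + 17\right)\right) = O \left(O + 15 \left(17 + O\right)\right) = O \left(O + \left(255 + 15 O\right)\right) = O \left(255 + 16 O\right)$)
$\left(\left(-8\right) 8 - 69\right) A{\left(-8 \right)} = \left(\left(-8\right) 8 - 69\right) \left(- 8 \left(255 + 16 \left(-8\right)\right)\right) = \left(-64 - 69\right) \left(- 8 \left(255 - 128\right)\right) = - 133 \left(\left(-8\right) 127\right) = \left(-133\right) \left(-1016\right) = 135128$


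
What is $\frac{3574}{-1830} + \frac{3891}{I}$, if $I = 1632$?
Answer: $\frac{214627}{497760} \approx 0.43119$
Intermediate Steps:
$\frac{3574}{-1830} + \frac{3891}{I} = \frac{3574}{-1830} + \frac{3891}{1632} = 3574 \left(- \frac{1}{1830}\right) + 3891 \cdot \frac{1}{1632} = - \frac{1787}{915} + \frac{1297}{544} = \frac{214627}{497760}$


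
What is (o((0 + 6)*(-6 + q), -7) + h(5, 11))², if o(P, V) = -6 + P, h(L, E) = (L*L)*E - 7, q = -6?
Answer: 36100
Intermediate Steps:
h(L, E) = -7 + E*L² (h(L, E) = L²*E - 7 = E*L² - 7 = -7 + E*L²)
(o((0 + 6)*(-6 + q), -7) + h(5, 11))² = ((-6 + (0 + 6)*(-6 - 6)) + (-7 + 11*5²))² = ((-6 + 6*(-12)) + (-7 + 11*25))² = ((-6 - 72) + (-7 + 275))² = (-78 + 268)² = 190² = 36100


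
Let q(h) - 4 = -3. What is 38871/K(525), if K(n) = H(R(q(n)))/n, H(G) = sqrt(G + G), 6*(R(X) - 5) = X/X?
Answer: 20407275*sqrt(93)/31 ≈ 6.3484e+6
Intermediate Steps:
q(h) = 1 (q(h) = 4 - 3 = 1)
R(X) = 31/6 (R(X) = 5 + (X/X)/6 = 5 + (1/6)*1 = 5 + 1/6 = 31/6)
H(G) = sqrt(2)*sqrt(G) (H(G) = sqrt(2*G) = sqrt(2)*sqrt(G))
K(n) = sqrt(93)/(3*n) (K(n) = (sqrt(2)*sqrt(31/6))/n = (sqrt(2)*(sqrt(186)/6))/n = (sqrt(93)/3)/n = sqrt(93)/(3*n))
38871/K(525) = 38871/(((1/3)*sqrt(93)/525)) = 38871/(((1/3)*sqrt(93)*(1/525))) = 38871/((sqrt(93)/1575)) = 38871*(525*sqrt(93)/31) = 20407275*sqrt(93)/31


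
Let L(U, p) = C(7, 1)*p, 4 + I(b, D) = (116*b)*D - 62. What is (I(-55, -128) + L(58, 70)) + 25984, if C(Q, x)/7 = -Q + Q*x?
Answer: 842558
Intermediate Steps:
C(Q, x) = -7*Q + 7*Q*x (C(Q, x) = 7*(-Q + Q*x) = -7*Q + 7*Q*x)
I(b, D) = -66 + 116*D*b (I(b, D) = -4 + ((116*b)*D - 62) = -4 + (116*D*b - 62) = -4 + (-62 + 116*D*b) = -66 + 116*D*b)
L(U, p) = 0 (L(U, p) = (7*7*(-1 + 1))*p = (7*7*0)*p = 0*p = 0)
(I(-55, -128) + L(58, 70)) + 25984 = ((-66 + 116*(-128)*(-55)) + 0) + 25984 = ((-66 + 816640) + 0) + 25984 = (816574 + 0) + 25984 = 816574 + 25984 = 842558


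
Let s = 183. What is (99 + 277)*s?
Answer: 68808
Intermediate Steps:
(99 + 277)*s = (99 + 277)*183 = 376*183 = 68808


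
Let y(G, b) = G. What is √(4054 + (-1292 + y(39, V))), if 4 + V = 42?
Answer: √2801 ≈ 52.924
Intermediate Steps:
V = 38 (V = -4 + 42 = 38)
√(4054 + (-1292 + y(39, V))) = √(4054 + (-1292 + 39)) = √(4054 - 1253) = √2801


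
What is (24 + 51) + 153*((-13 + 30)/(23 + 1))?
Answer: 1467/8 ≈ 183.38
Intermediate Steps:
(24 + 51) + 153*((-13 + 30)/(23 + 1)) = 75 + 153*(17/24) = 75 + 867/8 = 1467/8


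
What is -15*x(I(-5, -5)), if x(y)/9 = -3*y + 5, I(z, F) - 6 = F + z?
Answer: -2295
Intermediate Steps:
I(z, F) = 6 + F + z (I(z, F) = 6 + (F + z) = 6 + F + z)
x(y) = 45 - 27*y (x(y) = 9*(-3*y + 5) = 9*(5 - 3*y) = 45 - 27*y)
-15*x(I(-5, -5)) = -15*(45 - 27*(6 - 5 - 5)) = -15*(45 - 27*(-4)) = -15*(45 + 108) = -15*153 = -2295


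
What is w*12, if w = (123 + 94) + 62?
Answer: 3348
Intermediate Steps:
w = 279 (w = 217 + 62 = 279)
w*12 = 279*12 = 3348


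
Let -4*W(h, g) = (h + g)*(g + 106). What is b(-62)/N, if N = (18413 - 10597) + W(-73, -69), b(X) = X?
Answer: -4/589 ≈ -0.0067912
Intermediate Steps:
W(h, g) = -(106 + g)*(g + h)/4 (W(h, g) = -(h + g)*(g + 106)/4 = -(g + h)*(106 + g)/4 = -(106 + g)*(g + h)/4)
N = 18259/2 (N = (18413 - 10597) + (-53/2*(-69) - 53/2*(-73) - ¼*(-69)² - ¼*(-69)*(-73)) = 7816 + (3657/2 + 3869/2 - ¼*4761 - 5037/4) = 7816 + (3657/2 + 3869/2 - 4761/4 - 5037/4) = 7816 + 2627/2 = 18259/2 ≈ 9129.5)
b(-62)/N = -62/18259/2 = -62*2/18259 = -4/589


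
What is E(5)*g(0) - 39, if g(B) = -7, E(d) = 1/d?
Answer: -202/5 ≈ -40.400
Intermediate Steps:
E(5)*g(0) - 39 = -7/5 - 39 = -202/5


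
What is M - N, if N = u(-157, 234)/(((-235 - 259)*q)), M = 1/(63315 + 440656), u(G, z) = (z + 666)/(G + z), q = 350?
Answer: 359144/5161167011 ≈ 6.9586e-5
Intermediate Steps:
u(G, z) = (666 + z)/(G + z)
M = 1/503971 ≈ 1.9842e-6
N = -9/133133 (N = ((666 + 234)/(-157 + 234))/(((-235 - 259)*350)) = (900/77)/((-494*350)) = ((1/77)*900)/(-172900) = (900/77)*(-1/172900) = -9/133133 ≈ -6.7602e-5)
M - N = 1/503971 - 1*(-9/133133) = 1/503971 + 9/133133 = 359144/5161167011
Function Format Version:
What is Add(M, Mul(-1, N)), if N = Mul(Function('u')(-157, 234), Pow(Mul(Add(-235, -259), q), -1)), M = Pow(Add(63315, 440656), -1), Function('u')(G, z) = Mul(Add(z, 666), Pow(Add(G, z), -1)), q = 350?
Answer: Rational(359144, 5161167011) ≈ 6.9586e-5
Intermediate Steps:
Function('u')(G, z) = Mul(Pow(Add(G, z), -1), Add(666, z)) (Function('u')(G, z) = Mul(Add(666, z), Pow(Add(G, z), -1)) = Mul(Pow(Add(G, z), -1), Add(666, z)))
M = Rational(1, 503971) (M = Pow(503971, -1) = Rational(1, 503971) ≈ 1.9842e-6)
N = Rational(-9, 133133) (N = Mul(Mul(Pow(Add(-157, 234), -1), Add(666, 234)), Pow(Mul(Add(-235, -259), 350), -1)) = Mul(Mul(Pow(77, -1), 900), Pow(Mul(-494, 350), -1)) = Mul(Mul(Rational(1, 77), 900), Pow(-172900, -1)) = Mul(Rational(900, 77), Rational(-1, 172900)) = Rational(-9, 133133) ≈ -6.7602e-5)
Add(M, Mul(-1, N)) = Add(Rational(1, 503971), Mul(-1, Rational(-9, 133133))) = Add(Rational(1, 503971), Rational(9, 133133)) = Rational(359144, 5161167011)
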